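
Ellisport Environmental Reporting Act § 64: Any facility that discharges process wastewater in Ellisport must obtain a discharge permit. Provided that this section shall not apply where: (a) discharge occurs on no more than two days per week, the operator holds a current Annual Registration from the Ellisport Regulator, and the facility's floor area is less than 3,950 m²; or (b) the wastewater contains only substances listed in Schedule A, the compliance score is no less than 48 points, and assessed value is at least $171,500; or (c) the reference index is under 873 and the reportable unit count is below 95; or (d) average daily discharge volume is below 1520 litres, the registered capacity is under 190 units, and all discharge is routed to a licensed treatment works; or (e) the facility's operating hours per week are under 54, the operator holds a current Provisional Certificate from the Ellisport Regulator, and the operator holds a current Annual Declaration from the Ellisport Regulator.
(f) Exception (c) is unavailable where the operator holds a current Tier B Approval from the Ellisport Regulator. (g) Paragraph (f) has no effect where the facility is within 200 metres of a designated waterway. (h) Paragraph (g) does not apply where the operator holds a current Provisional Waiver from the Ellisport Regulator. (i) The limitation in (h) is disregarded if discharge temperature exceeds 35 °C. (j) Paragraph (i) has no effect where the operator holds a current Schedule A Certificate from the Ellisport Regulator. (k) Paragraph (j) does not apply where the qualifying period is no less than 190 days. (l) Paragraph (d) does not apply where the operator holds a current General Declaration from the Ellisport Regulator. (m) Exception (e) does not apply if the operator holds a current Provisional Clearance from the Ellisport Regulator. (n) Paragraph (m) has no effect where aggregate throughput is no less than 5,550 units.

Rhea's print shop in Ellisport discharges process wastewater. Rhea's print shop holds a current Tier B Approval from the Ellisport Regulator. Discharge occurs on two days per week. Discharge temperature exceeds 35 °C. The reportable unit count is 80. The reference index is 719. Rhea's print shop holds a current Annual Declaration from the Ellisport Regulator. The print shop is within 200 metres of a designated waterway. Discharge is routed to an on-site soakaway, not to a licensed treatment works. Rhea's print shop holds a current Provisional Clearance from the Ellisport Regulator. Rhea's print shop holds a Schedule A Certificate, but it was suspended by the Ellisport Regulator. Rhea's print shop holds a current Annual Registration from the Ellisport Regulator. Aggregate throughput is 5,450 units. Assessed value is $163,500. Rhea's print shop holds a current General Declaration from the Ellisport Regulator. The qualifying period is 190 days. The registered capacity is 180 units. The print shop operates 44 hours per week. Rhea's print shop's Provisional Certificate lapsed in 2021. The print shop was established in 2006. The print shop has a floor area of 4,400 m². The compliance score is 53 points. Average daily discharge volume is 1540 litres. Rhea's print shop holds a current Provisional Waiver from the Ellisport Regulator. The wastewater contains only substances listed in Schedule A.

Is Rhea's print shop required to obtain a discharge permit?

Exception (a) does not apply: the facility's floor area is 4,400 m², not less than 3,950 m².
Exception (b) requires that assessed value is at least $171,500; but assessed value is $163,500, short of $171,500, so (b) is unavailable.
Exception (c): the reference index is 719, under the 873 limit; the reportable unit count is 80, below the 95 limit — every condition holds. Considering the limiting provisions: (f) operates (a current Tier B Approval is held), but is set aside by (g): (g) operates against (f): the print shop is within 200 m of a designated waterway. (h) would limit (g) — a current Provisional Waiver is held — but (i) sets (h) aside: (i) is engaged — discharge temperature exceeds 35 °C. (j), which would lift (i), is not triggered — there is no Schedule A Certificate in force. So (c) applies.
Exception (d) does not apply: average daily discharge volume is 1540 litres, not below 1520 litres.
Exception (e) does not apply: the Provisional Certificate is not current.

No — exception (c) applies; Rhea's print shop is not required to obtain a discharge permit.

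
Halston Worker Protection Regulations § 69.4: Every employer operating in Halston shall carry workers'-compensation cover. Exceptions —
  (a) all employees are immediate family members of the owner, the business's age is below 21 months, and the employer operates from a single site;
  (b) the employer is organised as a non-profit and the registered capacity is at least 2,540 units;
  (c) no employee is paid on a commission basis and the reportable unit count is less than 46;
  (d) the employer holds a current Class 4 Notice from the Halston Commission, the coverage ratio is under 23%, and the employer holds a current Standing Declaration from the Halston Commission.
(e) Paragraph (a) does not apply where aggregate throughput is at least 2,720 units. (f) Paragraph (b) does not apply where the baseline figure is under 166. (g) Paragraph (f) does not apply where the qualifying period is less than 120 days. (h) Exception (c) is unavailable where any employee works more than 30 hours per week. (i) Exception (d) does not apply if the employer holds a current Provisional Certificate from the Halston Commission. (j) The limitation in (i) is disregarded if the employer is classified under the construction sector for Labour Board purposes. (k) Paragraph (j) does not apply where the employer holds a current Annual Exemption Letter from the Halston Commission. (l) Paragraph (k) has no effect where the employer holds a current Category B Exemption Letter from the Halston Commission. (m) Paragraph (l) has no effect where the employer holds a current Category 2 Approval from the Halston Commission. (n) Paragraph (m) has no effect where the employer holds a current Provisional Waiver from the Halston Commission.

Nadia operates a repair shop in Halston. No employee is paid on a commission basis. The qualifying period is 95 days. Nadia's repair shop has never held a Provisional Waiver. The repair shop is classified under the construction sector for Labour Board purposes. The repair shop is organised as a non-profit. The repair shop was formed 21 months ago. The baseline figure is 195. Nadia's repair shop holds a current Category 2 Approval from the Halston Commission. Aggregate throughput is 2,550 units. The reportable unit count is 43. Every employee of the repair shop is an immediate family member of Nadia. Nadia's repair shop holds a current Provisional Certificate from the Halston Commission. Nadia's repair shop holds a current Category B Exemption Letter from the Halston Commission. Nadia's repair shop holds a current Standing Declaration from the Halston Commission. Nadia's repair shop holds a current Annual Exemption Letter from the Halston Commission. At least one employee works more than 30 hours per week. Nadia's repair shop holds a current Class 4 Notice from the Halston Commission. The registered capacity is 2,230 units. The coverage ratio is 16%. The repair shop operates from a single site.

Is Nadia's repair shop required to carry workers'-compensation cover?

Yes — Nadia's repair shop must carry workers'-compensation cover.

Exception (a) requires that the business's age is below 21 months; but the business's age is 21 months, not below 21 months, so (a) is unavailable.
Exception (b) requires that the registered capacity is at least 2,540 units; but the registered capacity is 2,230 units, short of 2,540 units, so (b) is unavailable.
Exception (c) is satisfied on its face — no employee is paid on commission; the reportable unit count is 43, less than the 46 limit. But: (h) operates — at least one employee exceeds 30 hours/week. Exception (c) does not apply.
All of (d)'s requirements are met (a current Class 4 Notice is held; the coverage ratio is 16%, under the 23% limit; a current Standing Declaration is held). But applying paragraphs (i)–(n): (i) operates against (d): a current Provisional Certificate is held. (j) is engaged (the repair shop is classified under the construction sector), but is itself disapplied by (k): (k) operates — a current Annual Exemption Letter is held. (l) is engaged (a current Category B Exemption Letter is held), but is overridden by (m): (m) operates against (l): a current Category 2 Approval is held. (n), which would lift (m), is inapplicable — the Provisional Waiver is not current. So (d) is unavailable.
No exception is made out. Nadia's repair shop falls within the general rule.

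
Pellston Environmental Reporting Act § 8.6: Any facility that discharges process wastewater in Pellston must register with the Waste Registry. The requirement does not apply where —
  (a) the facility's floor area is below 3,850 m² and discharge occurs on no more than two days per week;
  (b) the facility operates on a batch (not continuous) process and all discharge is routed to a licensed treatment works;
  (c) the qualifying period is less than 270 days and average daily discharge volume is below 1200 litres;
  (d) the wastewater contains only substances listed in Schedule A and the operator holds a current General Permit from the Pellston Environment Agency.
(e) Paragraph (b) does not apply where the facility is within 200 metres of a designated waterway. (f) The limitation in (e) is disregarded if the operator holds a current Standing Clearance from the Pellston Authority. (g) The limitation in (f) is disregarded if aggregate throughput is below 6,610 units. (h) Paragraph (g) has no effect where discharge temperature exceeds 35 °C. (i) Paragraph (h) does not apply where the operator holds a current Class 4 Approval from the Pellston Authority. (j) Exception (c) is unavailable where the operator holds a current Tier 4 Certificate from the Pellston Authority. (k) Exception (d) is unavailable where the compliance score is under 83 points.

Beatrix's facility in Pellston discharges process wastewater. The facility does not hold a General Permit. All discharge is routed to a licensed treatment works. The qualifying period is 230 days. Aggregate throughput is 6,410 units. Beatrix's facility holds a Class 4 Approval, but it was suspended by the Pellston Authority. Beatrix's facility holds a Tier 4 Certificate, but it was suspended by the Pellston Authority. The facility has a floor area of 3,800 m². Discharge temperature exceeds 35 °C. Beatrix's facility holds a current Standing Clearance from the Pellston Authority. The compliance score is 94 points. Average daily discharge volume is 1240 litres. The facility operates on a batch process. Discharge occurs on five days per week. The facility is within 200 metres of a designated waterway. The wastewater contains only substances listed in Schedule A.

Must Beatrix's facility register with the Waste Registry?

Exception (a) requires that discharge occurs on no more than two days per week; but discharge occurs on five days per week, so (a) is unavailable.
Exception (b) is satisfied on its face — the facility operates on a batch process; discharge is routed to a licensed treatment works. As to paragraphs (e)–(i): (e) is triggered (the facility is within 200 m of a designated waterway), but is overridden by (f): (f) operates — a current Standing Clearance is held. (g) would limit (f) — aggregate throughput is 6,410 units, below the 6,610 units limit — but (h) sets (g) aside: (h) operates — discharge temperature exceeds 35 °C. (i), which would lift (h), is not engaged — the Class 4 Approval is not current. So (b) applies.
Exception (c) does not apply: average daily discharge volume is 1240 litres, not below 1200 litres.
Exception (d) requires that the operator holds a current General Permit from the Pellston Environment Agency; but no General Permit is held, so (d) is unavailable.

No — exception (b) applies; Beatrix's facility is not required to register with the Waste Registry.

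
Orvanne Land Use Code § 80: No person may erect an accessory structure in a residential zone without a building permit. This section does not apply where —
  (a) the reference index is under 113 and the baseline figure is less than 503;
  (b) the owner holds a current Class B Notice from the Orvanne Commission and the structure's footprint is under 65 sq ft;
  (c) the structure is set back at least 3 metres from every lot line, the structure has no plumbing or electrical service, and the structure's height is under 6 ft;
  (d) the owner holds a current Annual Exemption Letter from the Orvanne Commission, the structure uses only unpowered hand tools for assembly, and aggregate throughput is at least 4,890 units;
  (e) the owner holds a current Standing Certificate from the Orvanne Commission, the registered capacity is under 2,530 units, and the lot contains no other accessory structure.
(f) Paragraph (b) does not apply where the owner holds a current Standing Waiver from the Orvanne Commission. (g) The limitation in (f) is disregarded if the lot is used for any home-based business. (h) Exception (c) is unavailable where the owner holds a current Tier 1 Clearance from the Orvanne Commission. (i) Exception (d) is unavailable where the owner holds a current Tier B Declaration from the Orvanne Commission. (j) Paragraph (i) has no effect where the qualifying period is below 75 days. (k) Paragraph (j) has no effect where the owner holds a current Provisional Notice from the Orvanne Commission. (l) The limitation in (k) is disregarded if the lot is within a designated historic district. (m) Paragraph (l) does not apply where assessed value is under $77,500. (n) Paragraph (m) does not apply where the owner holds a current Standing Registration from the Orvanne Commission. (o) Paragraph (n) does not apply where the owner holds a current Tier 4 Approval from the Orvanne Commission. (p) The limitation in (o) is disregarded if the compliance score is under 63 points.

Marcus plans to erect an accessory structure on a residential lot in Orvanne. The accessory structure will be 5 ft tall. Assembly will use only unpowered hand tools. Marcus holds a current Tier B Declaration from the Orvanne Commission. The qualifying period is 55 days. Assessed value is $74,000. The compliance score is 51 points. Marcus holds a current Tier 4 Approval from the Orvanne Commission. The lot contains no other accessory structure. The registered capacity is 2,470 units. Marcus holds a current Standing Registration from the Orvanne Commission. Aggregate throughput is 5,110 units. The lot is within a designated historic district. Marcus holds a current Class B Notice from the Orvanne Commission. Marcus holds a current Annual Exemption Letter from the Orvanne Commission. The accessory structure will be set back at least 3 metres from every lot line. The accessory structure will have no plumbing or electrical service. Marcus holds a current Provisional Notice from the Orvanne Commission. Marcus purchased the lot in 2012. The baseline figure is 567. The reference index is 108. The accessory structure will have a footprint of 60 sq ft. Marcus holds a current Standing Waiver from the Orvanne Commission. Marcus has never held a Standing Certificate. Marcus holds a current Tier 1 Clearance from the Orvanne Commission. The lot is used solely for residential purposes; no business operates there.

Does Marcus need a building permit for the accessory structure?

No — exception (d) applies; Marcus does not need a building permit.

Exception (a) requires that the baseline figure is less than 503; but the baseline figure is 567, not less than 503, so (a) is unavailable.
Exception (b)'s conditions are all satisfied: a current Class B Notice is held; the structure's footprint is 60 sq ft, under the 65 sq ft limit. But: (f) is engaged — a current Standing Waiver is held. (g), which would lift (f), is not triggered — the lot is solely residential. (b) is therefore removed.
All of (c)'s requirements are met (the setback is at least 3 m on every side; there is no plumbing or electrical service; the structure's height is 5 ft, under the 6 ft limit). But applying paragraph (h): (h) applies — a current Tier 1 Clearance is held. Exception (c) does not apply.
Exception (d) is satisfied on its face — a current Annual Exemption Letter is held; assembly uses only hand tools; aggregate throughput is 5,110 units, meeting the 4,890 units threshold. As to paragraphs (i)–(p): (i) would limit (d) — a current Tier B Declaration is held — but (j) sets (i) aside: (j) operates against (i): the qualifying period is 55 days, below the 75 days limit. (k) would limit (j) — a current Provisional Notice is held — but (l) sets (k) aside: (l) applies — the lot is in a historic district. (m) operates (assessed value is $74,000, under the $77,500 limit), but is set aside by (n): (n) operates — a current Standing Registration is held. (o) is engaged (a current Tier 4 Approval is held), but is set aside by (p): (p) is engaged — the compliance score is 51 points, under the 63 points limit. Exception (d) stands.
Exception (e) does not apply: the Standing Certificate is not current.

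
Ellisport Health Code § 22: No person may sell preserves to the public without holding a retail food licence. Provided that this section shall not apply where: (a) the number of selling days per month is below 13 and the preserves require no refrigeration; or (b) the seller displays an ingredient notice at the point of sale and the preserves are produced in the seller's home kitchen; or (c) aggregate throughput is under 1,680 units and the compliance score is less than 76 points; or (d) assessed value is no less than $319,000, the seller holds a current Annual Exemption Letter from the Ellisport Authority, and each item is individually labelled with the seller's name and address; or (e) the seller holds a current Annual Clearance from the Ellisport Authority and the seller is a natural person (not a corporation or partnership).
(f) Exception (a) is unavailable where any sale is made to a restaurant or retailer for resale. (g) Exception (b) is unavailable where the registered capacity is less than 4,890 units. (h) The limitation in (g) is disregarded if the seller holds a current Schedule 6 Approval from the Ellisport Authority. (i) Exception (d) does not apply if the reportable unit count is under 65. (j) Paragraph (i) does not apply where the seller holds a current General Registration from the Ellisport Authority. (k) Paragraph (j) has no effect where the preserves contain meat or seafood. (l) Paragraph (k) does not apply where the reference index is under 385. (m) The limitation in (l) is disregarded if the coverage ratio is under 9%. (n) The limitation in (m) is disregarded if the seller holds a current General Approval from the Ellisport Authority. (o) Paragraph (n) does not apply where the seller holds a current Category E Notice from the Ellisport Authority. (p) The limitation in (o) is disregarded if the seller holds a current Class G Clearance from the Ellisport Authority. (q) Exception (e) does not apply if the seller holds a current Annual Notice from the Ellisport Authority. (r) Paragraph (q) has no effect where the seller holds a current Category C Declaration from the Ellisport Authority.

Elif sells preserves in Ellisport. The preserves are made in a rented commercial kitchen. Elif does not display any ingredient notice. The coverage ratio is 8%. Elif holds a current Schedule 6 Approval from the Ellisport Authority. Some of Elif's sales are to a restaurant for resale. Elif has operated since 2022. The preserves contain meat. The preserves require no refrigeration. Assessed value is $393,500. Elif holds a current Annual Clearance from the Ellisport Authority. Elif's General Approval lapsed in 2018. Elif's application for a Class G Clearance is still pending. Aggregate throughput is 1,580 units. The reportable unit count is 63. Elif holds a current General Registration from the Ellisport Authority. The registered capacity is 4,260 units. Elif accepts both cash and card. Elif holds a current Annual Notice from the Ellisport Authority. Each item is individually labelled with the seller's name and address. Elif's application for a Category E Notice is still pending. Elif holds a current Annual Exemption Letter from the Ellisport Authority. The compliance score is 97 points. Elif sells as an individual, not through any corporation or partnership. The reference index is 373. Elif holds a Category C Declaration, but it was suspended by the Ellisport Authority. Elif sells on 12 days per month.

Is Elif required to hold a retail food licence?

Yes — Elif must hold a retail food licence.

Exception (a) is satisfied on its face — the number of selling days per month is 12, below the 13 limit; the preserves are shelf-stable. However, paragraph (f) must be considered: (f) operates against (a): some sales are to a restaurant for resale. (a) is therefore removed.
Exception (b) does not apply: no ingredient notice is displayed.
Exception (c) requires that the compliance score is less than 76 points; but the compliance score is 97 points, not less than 76 points, so (c) is unavailable.
Exception (d) is satisfied on its face — assessed value is $393,500, meeting the $319,000 threshold; a current Annual Exemption Letter is held; items are individually labelled. But applying paragraphs (i)–(p): (i) operates against (d): the reportable unit count is 63, under the 65 limit. (j) would limit (i) — a current General Registration is held — but (k) sets (j) aside: (k) operates against (j): the preserves contain meat. (l) would limit (k) — the reference index is 373, under the 385 limit — but (m) sets (l) aside: (m) operates against (l): the coverage ratio is 8%, under the 9% limit. (n) is inapplicable (there is no General Approval in force), so (m) stands. Exception (d) does not apply.
All of (e)'s requirements are met (a current Annual Clearance is held; the seller is a natural person). But: (q) operates against (e): a current Annual Notice is held. (r) is inapplicable (the Category C Declaration is not current), so (q) stands. Exception (e) does not apply.
No exception is made out. Elif falls within the general rule.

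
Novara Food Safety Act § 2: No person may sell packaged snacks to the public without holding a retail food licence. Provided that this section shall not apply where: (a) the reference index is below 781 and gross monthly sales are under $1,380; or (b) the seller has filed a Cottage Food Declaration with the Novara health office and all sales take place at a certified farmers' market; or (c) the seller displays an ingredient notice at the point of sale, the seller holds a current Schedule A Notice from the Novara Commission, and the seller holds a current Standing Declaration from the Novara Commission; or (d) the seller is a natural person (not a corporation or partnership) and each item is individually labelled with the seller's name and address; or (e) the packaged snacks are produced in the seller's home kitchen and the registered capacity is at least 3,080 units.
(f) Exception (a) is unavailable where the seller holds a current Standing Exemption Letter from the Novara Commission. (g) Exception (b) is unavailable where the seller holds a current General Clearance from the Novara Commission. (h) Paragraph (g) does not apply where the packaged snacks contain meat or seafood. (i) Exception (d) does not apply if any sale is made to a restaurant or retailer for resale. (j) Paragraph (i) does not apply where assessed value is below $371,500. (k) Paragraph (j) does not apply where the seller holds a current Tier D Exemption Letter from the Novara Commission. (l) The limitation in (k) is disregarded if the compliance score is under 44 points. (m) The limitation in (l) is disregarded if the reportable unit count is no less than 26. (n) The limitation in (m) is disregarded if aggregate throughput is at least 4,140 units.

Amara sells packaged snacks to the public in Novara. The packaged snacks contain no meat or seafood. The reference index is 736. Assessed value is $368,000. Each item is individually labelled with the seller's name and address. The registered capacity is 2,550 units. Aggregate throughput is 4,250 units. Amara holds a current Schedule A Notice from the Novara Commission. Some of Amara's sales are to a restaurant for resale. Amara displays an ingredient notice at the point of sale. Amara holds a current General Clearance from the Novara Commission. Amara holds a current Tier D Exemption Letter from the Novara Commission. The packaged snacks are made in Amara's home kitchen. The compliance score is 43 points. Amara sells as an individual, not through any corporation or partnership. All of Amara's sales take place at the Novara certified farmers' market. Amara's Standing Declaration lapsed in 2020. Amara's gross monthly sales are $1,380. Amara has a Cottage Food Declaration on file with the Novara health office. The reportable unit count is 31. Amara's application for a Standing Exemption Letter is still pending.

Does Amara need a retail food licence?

No — exception (d) applies; Amara is not required to hold a retail food licence.

Exception (a) does not apply: gross monthly sales are $1,380, not under $1,380.
Exception (b)'s conditions are all satisfied: a Cottage Food Declaration is on file; all sales are at a certified farmers' market. However, paragraphs (g)–(h) must be considered: (g) applies — a current General Clearance is held. (h) is inapplicable (the packaged snacks contain no meat or seafood), so (g) stands. So (b) is unavailable.
Exception (c) requires that the seller holds a current Standing Declaration from the Novara Commission; but there is no Standing Declaration in force, so (c) is unavailable.
Exception (d) is satisfied on its face — the seller is a natural person; items are individually labelled. As to paragraphs (i)–(n): (i) applies (some sales are to a restaurant for resale), but is overridden by (j): (j) is engaged — assessed value is $368,000, below the $371,500 limit. (k) would limit (j) — a current Tier D Exemption Letter is held — but (l) sets (k) aside: (l) is triggered — the compliance score is 43 points, under the 44 points limit. (m) would limit (l) — the reportable unit count is 31, meeting the 26 threshold — but (n) sets (m) aside: (n) is triggered — aggregate throughput is 4,250 units, meeting the 4,140 units threshold. (d) remains available.
Exception (e) fails — the registered capacity is 2,550 units, short of 3,080 units.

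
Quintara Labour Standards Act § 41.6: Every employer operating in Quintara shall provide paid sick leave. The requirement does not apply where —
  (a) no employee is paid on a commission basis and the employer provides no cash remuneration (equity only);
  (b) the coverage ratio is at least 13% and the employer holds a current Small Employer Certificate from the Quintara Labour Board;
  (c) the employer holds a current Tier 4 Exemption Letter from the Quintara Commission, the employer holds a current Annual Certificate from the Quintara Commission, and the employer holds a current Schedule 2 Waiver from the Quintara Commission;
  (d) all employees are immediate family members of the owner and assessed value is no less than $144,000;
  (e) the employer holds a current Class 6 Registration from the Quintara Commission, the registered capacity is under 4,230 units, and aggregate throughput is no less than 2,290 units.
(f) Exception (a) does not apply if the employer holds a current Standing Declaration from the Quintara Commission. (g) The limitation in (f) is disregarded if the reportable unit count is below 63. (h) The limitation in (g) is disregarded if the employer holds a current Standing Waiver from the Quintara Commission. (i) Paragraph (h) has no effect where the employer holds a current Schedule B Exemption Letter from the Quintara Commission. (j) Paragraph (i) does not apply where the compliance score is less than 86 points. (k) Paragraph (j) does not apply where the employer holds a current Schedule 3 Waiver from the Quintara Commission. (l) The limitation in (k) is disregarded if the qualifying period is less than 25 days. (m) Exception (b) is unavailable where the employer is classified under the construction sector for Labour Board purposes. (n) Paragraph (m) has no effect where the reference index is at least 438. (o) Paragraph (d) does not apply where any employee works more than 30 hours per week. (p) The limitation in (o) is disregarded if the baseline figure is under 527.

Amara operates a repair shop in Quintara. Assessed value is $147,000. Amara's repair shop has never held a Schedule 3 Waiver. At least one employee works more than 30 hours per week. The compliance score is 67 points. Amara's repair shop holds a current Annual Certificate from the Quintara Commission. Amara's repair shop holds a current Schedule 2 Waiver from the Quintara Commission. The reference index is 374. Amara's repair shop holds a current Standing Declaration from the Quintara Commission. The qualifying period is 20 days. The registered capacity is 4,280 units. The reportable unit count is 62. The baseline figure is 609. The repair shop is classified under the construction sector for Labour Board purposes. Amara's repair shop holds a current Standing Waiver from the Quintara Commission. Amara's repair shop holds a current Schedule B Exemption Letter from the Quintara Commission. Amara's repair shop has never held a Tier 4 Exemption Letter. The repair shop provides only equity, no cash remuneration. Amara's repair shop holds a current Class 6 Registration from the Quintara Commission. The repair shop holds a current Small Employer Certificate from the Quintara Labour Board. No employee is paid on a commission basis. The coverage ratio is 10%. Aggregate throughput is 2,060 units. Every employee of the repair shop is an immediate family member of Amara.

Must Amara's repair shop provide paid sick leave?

Yes — Amara's repair shop must provide paid sick leave.

Exception (a): no employee is paid on commission; remuneration is equity-only — every condition holds. But applying paragraphs (f)–(l): (f) is engaged — a current Standing Declaration is held. (g) operates (the reportable unit count is 62, below the 63 limit), but is itself disapplied by (h): (h) is engaged — a current Standing Waiver is held. (i) is engaged (a current Schedule B Exemption Letter is held), but is itself disapplied by (j): (j) operates — the compliance score is 67 points, less than the 86 points limit. (k) is not engaged (the Schedule 3 Waiver is not current), so (j) stands. Exception (a) does not apply.
Exception (b) fails — the coverage ratio is 10%, short of 13%.
Exception (c) fails — there is no Tier 4 Exemption Letter in force.
Exception (d): every employee is an immediate family member; assessed value is $147,000, meeting the $144,000 threshold — every condition holds. But applying paragraphs (o)–(p): (o) operates against (d): at least one employee exceeds 30 hours/week. (p) is not triggered (the baseline figure is 609, not under 527), so (o) stands. (d) is therefore removed.
Exception (e) requires that the registered capacity is under 4,230 units; but the registered capacity is 4,280 units, not under 4,230 units, so (e) is unavailable.
None of the exceptions is available; § 41.6 applies in full.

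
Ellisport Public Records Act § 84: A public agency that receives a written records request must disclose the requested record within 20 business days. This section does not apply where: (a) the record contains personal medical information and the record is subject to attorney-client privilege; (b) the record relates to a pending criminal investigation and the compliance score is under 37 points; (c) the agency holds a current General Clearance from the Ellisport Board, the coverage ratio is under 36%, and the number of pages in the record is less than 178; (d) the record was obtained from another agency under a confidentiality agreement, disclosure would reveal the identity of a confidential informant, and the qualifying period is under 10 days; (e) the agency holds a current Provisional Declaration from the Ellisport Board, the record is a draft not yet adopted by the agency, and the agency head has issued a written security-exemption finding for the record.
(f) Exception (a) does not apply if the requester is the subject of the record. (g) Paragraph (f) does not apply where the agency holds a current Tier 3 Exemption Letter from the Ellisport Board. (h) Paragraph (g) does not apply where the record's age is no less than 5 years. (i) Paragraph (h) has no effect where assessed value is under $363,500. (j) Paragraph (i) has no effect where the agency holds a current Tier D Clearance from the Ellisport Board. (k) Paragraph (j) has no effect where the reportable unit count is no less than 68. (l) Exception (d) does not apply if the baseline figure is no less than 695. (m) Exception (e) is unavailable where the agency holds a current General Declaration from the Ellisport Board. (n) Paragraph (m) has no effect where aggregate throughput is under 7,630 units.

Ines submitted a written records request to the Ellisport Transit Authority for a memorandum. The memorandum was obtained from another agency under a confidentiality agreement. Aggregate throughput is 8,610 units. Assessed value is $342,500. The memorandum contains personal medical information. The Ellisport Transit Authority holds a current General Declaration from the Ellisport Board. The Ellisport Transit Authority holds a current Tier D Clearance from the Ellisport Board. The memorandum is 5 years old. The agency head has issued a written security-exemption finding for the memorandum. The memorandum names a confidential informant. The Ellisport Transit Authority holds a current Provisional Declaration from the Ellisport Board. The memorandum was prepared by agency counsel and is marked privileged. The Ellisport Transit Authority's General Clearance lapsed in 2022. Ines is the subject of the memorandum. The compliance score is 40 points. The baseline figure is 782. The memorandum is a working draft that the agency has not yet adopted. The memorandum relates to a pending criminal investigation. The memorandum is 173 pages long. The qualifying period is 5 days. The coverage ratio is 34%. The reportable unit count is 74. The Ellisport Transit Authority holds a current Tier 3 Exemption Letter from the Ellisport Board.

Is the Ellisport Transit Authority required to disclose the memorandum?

No — exception (a) applies; the Ellisport Transit Authority is not required to disclose the memorandum.

Exception (a) is satisfied on its face — the memorandum contains personal medical information; the memorandum is privileged. Applying paragraphs (f)–(k): (f) applies (Ines is the subject of the memorandum), but is overridden by (g): (g) operates against (f): a current Tier 3 Exemption Letter is held. (h) would limit (g) — the record's age is 5 years, meeting the 5 years threshold — but (i) sets (h) aside: (i) operates against (h): assessed value is $342,500, under the $363,500 limit. (j) operates (a current Tier D Clearance is held), but yields to (k): (k) operates against (j): the reportable unit count is 74, meeting the 68 threshold. Exception (a) stands.
Exception (b) fails — the compliance score is 40 points, not under 37 points.
Exception (c) requires that the agency holds a current General Clearance from the Ellisport Board; but the General Clearance is not current, so (c) is unavailable.
Exception (d)'s conditions are all satisfied: the memorandum was obtained under a confidentiality agreement; the memorandum names a confidential informant; the qualifying period is 5 days, under the 10 days limit. Turning to paragraph (l): (l) operates against (d): the baseline figure is 782, meeting the 695 threshold. (d) is therefore removed.
Exception (e)'s conditions are all satisfied: a current Provisional Declaration is held; the memorandum is an unadopted draft; a written security-exemption finding has been issued. But: (m) is engaged — a current General Declaration is held. (n), which would lift (m), is not triggered — aggregate throughput is 8,610 units, not under 7,630 units. Exception (e) does not apply.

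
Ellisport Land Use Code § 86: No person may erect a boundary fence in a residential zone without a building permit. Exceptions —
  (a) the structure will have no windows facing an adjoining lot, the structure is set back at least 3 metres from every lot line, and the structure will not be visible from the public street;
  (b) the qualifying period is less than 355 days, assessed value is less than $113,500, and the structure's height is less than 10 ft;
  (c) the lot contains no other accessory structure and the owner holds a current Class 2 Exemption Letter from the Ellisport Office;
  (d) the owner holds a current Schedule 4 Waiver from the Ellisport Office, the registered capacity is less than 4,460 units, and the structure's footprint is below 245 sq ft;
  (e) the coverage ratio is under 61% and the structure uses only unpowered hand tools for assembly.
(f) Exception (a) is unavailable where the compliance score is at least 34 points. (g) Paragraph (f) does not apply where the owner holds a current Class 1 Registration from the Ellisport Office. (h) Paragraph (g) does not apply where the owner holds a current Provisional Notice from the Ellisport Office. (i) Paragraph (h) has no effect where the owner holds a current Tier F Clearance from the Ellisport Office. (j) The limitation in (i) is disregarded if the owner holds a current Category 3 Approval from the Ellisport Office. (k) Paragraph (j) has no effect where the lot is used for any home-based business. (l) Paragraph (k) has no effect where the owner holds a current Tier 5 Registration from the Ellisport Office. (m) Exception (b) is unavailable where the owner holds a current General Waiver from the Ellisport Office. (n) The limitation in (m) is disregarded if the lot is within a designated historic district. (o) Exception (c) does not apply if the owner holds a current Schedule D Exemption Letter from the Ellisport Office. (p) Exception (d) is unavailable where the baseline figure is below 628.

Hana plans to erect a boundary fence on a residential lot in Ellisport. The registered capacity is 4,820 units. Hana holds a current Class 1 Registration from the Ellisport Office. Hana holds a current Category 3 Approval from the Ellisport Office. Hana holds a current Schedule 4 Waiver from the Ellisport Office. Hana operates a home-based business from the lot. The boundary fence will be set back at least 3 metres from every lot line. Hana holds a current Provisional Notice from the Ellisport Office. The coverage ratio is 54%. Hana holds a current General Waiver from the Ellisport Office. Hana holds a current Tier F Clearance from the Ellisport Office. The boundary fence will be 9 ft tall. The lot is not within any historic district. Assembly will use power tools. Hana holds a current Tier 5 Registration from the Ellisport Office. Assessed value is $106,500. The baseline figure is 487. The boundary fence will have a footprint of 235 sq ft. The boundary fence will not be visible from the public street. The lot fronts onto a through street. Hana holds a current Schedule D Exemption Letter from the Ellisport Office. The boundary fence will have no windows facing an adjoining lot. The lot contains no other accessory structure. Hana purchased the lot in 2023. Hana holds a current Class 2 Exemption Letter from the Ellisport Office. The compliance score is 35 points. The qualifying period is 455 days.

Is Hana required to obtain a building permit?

Yes — Hana must obtain a building permit.

Exception (a)'s conditions are all satisfied: no windows face an adjoining lot; the setback is at least 3 m on every side; the structure will not be visible from the street. But applying paragraphs (f)–(l): (f) operates against (a): the compliance score is 35 points, meeting the 34 points threshold. (g) would limit (f) — a current Class 1 Registration is held — but (h) sets (g) aside: (h) is triggered — a current Provisional Notice is held. (i) would limit (h) — a current Tier F Clearance is held — but (j) sets (i) aside: (j) operates against (i): a current Category 3 Approval is held. (k) would limit (j) — a home-based business operates on the lot — but (l) sets (k) aside: (l) is triggered — a current Tier 5 Registration is held. (a) is therefore removed.
Exception (b) requires that the qualifying period is less than 355 days; but the qualifying period is 455 days, not less than 355 days, so (b) is unavailable.
Exception (c): the lot has no other accessory structure; a current Class 2 Exemption Letter is held — every condition holds. Turning to paragraph (o): (o) operates against (c): a current Schedule D Exemption Letter is held. Exception (c) does not apply.
Exception (d) fails — the registered capacity is 4,820 units, not less than 4,460 units.
Exception (e) does not apply: assembly uses power tools.
None of the exceptions is available; § 86 applies in full.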